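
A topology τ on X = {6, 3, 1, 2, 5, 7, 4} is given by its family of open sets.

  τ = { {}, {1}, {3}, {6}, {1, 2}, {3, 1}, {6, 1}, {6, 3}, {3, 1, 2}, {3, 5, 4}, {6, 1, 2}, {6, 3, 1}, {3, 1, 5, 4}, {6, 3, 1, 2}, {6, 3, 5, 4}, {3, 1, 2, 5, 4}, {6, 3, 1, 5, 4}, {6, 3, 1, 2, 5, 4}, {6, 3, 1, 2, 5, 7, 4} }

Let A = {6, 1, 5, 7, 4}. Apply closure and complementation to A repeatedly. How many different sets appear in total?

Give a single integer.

complement {3, 2}; its interior {3}; cl(A) = X∖{3} = {6, 1, 2, 5, 7, 4}
With k = closure, c = complement:
  1. A     = {6, 1, 5, 7, 4}
  2. kA    = {6, 1, 2, 5, 7, 4}
  3. cA    = {3, 2}
  4. ckA   = {3}
  5. kcA   = {3, 2, 5, 7, 4}
  6. kckA  = {3, 5, 7, 4}
  7. ckcA  = {6, 1}
  8. ckckA = {6, 1, 2}
  9. kckcA = {6, 1, 2, 7}
  10. ckckcA = {3, 5, 4}
k, c of each give nothing new

10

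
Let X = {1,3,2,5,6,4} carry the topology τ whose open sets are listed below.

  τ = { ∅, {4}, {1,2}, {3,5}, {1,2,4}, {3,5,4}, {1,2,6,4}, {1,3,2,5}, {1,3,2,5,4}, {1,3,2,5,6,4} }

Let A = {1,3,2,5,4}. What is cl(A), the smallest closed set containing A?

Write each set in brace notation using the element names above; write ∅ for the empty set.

{1,3,2,5,6,4}

cl via duality: int({6}) = ∅, so X∖∅ = {1,3,2,5,6,4}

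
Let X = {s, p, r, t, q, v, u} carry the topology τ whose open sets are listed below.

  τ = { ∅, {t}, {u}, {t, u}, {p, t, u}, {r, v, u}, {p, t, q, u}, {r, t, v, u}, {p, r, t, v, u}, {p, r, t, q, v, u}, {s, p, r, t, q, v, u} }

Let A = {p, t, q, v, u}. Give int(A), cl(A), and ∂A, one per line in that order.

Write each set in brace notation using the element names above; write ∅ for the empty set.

int(A) = {p, t, q, u}
cl(A)  = {s, p, r, t, q, v, u}
∂A     = {s, r, v}

open subsets of A: ∅, {t}, {u}, {t, u}, {p, t, u}, {p, t, q, u}; so int(A) = {p, t, q, u}
closure: X∖int(X∖A) = X∖∅ = {s, p, r, t, q, v, u}
∂A = {s, p, r, t, q, v, u} minus {p, t, q, u} = {s, r, v}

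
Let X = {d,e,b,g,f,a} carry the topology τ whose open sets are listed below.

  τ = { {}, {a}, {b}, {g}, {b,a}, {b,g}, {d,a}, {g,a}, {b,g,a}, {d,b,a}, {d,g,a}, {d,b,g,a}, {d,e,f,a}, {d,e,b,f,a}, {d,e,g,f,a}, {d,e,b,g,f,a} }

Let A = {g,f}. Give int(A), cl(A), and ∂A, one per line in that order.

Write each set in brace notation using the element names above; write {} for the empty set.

int(A) = {g}
cl(A)  = {e,g,f}
∂A     = {e,f}

U open, U⊆A: {}, {g}. int(A) = ⋃ = {g}
X∖A={d,e,b,a}, int(X∖A)={d,b,a}, hence cl(A)={e,g,f}
∂A: remove int from cl → {e,f}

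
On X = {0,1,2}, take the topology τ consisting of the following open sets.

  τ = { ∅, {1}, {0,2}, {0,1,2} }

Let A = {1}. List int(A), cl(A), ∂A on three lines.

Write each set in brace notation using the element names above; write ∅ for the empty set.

int(A) = {1}
cl(A)  = {1}
∂A     = ∅

interior: largest open inside A is {1} (from ∅, {1})
cl via duality: int({0,2}) = {0,2}, so X∖{0,2} = {1}
cl∖int = ∅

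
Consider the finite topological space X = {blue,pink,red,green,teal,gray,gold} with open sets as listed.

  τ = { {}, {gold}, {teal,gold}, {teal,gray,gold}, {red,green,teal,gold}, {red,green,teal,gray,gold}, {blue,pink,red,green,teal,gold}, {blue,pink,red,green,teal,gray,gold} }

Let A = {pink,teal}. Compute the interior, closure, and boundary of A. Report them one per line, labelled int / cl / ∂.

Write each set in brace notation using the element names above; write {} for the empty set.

int(A) = {}
cl(A)  = {blue,pink,red,green,teal,gray}
∂A     = {blue,pink,red,green,teal,gray}

interior: largest open inside A is {} (from {})
cl via duality: int({blue,red,green,gray,gold}) = {gold}, so X∖{gold} = {blue,pink,red,green,teal,gray}
cl∖int = {blue,pink,red,green,teal,gray}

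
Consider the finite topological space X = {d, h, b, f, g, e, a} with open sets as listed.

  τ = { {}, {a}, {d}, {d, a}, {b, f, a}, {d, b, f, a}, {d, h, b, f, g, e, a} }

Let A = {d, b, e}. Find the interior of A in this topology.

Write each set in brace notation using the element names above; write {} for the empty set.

opens ⊆ A: {}, {d}; union → int = {d}

{d}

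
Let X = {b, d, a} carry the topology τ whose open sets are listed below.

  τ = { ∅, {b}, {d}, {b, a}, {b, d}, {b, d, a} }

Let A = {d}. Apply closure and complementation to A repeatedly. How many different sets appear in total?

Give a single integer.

2

complement {b, a}; its interior {b, a}; cl(A) = X∖{b, a} = {d}
With k = closure, c = complement:
  1. A     = {d}
  2. cA    = {b, a}
k, c of each give nothing new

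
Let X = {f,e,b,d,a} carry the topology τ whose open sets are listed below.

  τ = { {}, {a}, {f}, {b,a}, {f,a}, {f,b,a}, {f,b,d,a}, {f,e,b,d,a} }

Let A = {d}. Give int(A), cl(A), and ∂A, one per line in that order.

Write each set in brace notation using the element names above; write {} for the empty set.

U open, U⊆A: {}. int(A) = ⋃ = {}
X∖A={f,e,b,a}, int(X∖A)={f,b,a}, hence cl(A)={e,d}
∂A: remove int from cl → {e,d}

int(A) = {}
cl(A)  = {e,d}
∂A     = {e,d}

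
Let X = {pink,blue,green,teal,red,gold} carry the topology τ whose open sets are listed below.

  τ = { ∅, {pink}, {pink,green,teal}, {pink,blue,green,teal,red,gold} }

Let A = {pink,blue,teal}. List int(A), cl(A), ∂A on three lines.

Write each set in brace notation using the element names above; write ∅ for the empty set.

int(A) = {pink}
cl(A)  = {pink,blue,green,teal,red,gold}
∂A     = {blue,green,teal,red,gold}

U open, U⊆A: ∅, {pink}. int(A) = ⋃ = {pink}
X∖A={green,red,gold}, int(X∖A)=∅, hence cl(A)={pink,blue,green,teal,red,gold}
∂A: remove int from cl → {blue,green,teal,red,gold}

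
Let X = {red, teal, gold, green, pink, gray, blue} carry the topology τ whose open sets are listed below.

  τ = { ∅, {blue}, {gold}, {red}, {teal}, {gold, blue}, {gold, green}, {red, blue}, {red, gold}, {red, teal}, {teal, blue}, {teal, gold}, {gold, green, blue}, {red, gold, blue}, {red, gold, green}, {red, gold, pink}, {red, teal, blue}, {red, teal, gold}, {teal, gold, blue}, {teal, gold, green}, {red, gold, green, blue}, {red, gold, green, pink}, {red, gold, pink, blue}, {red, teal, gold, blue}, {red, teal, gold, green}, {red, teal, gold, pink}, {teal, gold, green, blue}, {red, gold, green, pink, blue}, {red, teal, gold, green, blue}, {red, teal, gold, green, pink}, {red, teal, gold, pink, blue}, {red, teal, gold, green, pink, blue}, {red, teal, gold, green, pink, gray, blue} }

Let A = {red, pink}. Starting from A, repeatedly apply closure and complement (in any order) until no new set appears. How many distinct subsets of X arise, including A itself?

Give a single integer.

6

cl via duality: int({teal, gold, green, gray, blue}) = {teal, gold, green, blue}, so X∖{teal, gold, green, blue} = {red, pink, gray}
Write k for closure, c for complement:
  1. A     = {red, pink}
  2. kA    = {red, pink, gray}
  3. cA    = {teal, gold, green, gray, blue}
  4. ckA   = {teal, gold, green, blue}
  5. kcA   = {teal, gold, green, pink, gray, blue}
  6. ckcA  = {red}
applying k or c yields no new set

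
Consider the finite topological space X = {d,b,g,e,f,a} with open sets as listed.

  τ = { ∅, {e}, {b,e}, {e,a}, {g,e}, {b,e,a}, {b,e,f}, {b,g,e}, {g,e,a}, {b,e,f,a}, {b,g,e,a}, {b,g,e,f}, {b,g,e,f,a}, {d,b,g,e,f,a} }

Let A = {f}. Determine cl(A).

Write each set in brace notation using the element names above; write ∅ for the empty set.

X∖A={d,b,g,e,a}, int(X∖A)={b,g,e,a}, hence cl(A)={d,f}

{d,f}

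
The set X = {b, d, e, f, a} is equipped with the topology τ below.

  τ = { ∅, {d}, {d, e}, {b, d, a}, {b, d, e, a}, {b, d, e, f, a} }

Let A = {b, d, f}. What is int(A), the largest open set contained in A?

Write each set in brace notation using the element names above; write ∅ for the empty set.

{d}

U open, U⊆A: ∅, {d}. int(A) = ⋃ = {d}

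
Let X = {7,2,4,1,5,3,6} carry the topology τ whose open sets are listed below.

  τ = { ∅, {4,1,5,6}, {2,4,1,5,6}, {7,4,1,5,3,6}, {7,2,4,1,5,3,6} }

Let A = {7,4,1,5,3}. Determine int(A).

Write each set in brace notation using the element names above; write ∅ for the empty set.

interior: largest open inside A is ∅ (from ∅)

∅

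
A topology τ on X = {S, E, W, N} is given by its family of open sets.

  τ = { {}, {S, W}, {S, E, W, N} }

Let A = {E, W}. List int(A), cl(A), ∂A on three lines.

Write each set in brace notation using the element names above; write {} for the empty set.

int(A) = {}
cl(A)  = {S, E, W, N}
∂A     = {S, E, W, N}

interior: largest open inside A is {} (from {})
cl via duality: int({S, N}) = {}, so X∖{} = {S, E, W, N}
cl∖int = {S, E, W, N}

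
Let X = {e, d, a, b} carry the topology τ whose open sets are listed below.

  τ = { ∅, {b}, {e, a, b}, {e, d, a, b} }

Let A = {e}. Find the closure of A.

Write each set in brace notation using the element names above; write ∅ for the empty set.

{e, d, a}

cl via duality: int({d, a, b}) = {b}, so X∖{b} = {e, d, a}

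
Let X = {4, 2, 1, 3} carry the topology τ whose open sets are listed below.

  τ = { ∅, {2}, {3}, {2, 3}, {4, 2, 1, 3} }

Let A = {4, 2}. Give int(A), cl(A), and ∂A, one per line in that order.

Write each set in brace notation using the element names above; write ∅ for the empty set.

int(A) = {2}
cl(A)  = {4, 2, 1}
∂A     = {4, 1}

opens ⊆ A: ∅, {2}; union → int = {2}
complement {1, 3}; its interior {3}; cl(A) = X∖{3} = {4, 2, 1}
boundary = {4, 2, 1} ∖ {2} = {4, 1}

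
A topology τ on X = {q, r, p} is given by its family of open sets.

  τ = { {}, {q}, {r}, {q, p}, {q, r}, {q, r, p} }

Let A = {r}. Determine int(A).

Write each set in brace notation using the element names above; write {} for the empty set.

U open, U⊆A: {}, {r}. int(A) = ⋃ = {r}

{r}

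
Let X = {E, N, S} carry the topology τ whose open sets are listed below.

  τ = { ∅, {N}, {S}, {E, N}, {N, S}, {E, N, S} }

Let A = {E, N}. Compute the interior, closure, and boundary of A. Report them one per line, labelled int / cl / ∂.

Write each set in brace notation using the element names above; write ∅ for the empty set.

int(A) = {E, N}
cl(A)  = {E, N}
∂A     = ∅

open subsets of A: ∅, {N}, {E, N}; so int(A) = {E, N}
closure: X∖int(X∖A) = X∖{S} = {E, N}
∂A = {E, N} minus {E, N} = ∅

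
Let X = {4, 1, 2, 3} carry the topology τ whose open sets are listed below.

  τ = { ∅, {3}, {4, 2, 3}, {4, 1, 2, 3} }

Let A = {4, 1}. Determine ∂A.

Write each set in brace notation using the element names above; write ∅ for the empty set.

{4, 1, 2}

U open, U⊆A: ∅. int(A) = ⋃ = ∅
X∖A={2, 3}, int(X∖A)={3}, hence cl(A)={4, 1, 2}
∂A: remove int from cl → {4, 1, 2}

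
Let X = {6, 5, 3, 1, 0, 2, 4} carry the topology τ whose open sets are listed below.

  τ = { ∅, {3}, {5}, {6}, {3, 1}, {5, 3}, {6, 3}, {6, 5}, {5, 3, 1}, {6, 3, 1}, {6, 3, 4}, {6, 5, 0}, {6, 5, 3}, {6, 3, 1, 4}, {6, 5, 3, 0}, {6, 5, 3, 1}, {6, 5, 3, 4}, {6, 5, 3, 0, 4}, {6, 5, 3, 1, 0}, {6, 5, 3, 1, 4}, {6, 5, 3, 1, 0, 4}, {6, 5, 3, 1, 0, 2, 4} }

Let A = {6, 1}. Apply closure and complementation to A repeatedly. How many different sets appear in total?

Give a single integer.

cl via duality: int({5, 3, 0, 2, 4}) = {5, 3}, so X∖{5, 3} = {6, 1, 0, 2, 4}
Write k for closure, c for complement:
  1. A     = {6, 1}
  2. kA    = {6, 1, 0, 2, 4}
  3. cA    = {5, 3, 0, 2, 4}
  4. ckA   = {5, 3}
  5. kcA   = {5, 3, 1, 0, 2, 4}
  6. ckcA  = {6}
  7. kckcA = {6, 0, 2, 4}
  8. ckckcA = {5, 3, 1}
applying k or c yields no new set

8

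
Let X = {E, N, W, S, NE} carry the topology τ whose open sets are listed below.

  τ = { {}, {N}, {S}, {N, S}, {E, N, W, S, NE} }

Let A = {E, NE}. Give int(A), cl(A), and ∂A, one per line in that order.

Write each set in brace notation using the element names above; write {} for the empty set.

int(A) = {}
cl(A)  = {E, W, NE}
∂A     = {E, W, NE}

opens ⊆ A: {}; union → int = {}
complement {N, W, S}; its interior {N, S}; cl(A) = X∖{N, S} = {E, W, NE}
boundary = {E, W, NE} ∖ {} = {E, W, NE}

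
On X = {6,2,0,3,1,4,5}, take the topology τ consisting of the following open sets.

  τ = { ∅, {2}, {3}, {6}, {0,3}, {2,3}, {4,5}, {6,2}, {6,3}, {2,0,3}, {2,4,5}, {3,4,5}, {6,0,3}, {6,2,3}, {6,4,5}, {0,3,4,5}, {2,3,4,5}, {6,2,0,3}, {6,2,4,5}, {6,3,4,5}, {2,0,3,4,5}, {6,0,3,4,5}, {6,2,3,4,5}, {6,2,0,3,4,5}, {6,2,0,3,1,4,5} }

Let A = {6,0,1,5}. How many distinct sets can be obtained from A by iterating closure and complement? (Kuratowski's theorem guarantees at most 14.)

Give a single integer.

12

X∖A={2,3,4}, int(X∖A)={2,3}, hence cl(A)={6,0,1,4,5}
Orbit (k=closure, c=complement):
  1. A     = {6,0,1,5}
  2. kA    = {6,0,1,4,5}
  3. cA    = {2,3,4}
  4. ckA   = {2,3}
  5. kcA   = {2,0,3,1,4,5}
  6. kckA  = {2,0,3,1}
  7. ckcA  = {6}
  8. ckckA = {6,4,5}
  9. kckcA = {6,1}
  10. kckckA = {6,1,4,5}
  11. ckckcA = {2,0,3,4,5}
  12. ckckckA = {2,0,3}
(closed under both — stop)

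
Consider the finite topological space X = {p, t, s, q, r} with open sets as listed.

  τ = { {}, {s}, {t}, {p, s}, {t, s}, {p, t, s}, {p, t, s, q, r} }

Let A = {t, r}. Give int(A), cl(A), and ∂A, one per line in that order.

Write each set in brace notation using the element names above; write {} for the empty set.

opens ⊆ A: {}, {t}; union → int = {t}
complement {p, s, q}; its interior {p, s}; cl(A) = X∖{p, s} = {t, q, r}
boundary = {t, q, r} ∖ {t} = {q, r}

int(A) = {t}
cl(A)  = {t, q, r}
∂A     = {q, r}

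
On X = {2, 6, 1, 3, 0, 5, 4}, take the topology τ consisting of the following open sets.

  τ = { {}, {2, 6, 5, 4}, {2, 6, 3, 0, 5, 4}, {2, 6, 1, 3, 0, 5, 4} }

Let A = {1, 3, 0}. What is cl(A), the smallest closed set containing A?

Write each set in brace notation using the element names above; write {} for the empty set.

{1, 3, 0}

closure: X∖int(X∖A) = X∖{2, 6, 5, 4} = {1, 3, 0}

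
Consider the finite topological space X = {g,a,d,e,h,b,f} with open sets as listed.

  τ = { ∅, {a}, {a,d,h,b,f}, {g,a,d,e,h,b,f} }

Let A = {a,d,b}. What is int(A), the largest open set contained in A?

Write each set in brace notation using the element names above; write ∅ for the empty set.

opens ⊆ A: ∅, {a}; union → int = {a}

{a}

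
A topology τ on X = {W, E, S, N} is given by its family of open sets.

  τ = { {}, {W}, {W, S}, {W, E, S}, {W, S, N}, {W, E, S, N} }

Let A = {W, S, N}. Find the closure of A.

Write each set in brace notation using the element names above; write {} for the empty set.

{W, E, S, N}

complement {E}; its interior {}; cl(A) = X∖{} = {W, E, S, N}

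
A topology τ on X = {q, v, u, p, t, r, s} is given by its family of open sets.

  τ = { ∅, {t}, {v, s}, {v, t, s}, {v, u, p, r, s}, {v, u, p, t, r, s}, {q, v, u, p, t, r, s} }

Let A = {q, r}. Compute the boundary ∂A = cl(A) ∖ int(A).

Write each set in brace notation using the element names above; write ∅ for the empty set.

{q, u, p, r}

open subsets of A: ∅; so int(A) = ∅
closure: X∖int(X∖A) = X∖{v, t, s} = {q, u, p, r}
∂A = {q, u, p, r} minus ∅ = {q, u, p, r}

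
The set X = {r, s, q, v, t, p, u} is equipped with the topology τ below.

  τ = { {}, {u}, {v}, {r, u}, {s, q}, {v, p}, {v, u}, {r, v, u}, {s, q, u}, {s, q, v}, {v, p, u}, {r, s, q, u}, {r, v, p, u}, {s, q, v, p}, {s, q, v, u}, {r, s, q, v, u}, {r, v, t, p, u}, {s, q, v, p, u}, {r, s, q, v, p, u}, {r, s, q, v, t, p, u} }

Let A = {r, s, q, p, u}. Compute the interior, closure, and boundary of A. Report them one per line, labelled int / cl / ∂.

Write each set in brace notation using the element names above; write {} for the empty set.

int(A) = {r, s, q, u}
cl(A)  = {r, s, q, t, p, u}
∂A     = {t, p}

opens ⊆ A: {}, {u}, {r, u}, {s, q}, {s, q, u}, {r, s, q, u}; union → int = {r, s, q, u}
complement {v, t}; its interior {v}; cl(A) = X∖{v} = {r, s, q, t, p, u}
boundary = {r, s, q, t, p, u} ∖ {r, s, q, u} = {t, p}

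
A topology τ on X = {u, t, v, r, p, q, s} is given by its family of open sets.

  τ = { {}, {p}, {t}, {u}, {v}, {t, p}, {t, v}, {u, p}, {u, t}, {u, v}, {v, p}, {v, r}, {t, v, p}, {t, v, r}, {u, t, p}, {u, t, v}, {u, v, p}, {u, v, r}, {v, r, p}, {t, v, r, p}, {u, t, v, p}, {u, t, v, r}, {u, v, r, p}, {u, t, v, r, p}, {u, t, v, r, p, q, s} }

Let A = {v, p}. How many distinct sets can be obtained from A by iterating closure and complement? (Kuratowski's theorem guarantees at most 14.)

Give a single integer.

complement {u, t, r, q, s}; its interior {u, t}; cl(A) = X∖{u, t} = {v, r, p, q, s}
With k = closure, c = complement:
  1. A     = {v, p}
  2. kA    = {v, r, p, q, s}
  3. cA    = {u, t, r, q, s}
  4. ckA   = {u, t}
  5. kckA  = {u, t, q, s}
  6. ckckA = {v, r, p}
k, c of each give nothing new

6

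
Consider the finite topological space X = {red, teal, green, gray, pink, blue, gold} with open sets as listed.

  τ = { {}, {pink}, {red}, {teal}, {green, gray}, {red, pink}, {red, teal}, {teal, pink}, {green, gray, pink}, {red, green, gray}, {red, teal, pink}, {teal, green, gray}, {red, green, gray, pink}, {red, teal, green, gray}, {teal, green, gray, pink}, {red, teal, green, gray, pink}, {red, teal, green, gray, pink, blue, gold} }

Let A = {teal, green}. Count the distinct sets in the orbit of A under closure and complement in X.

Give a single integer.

10

complement {red, gray, pink, blue, gold}; its interior {red, pink}; cl(A) = X∖{red, pink} = {teal, green, gray, blue, gold}
With k = closure, c = complement:
  1. A     = {teal, green}
  2. kA    = {teal, green, gray, blue, gold}
  3. cA    = {red, gray, pink, blue, gold}
  4. ckA   = {red, pink}
  5. kcA   = {red, green, gray, pink, blue, gold}
  6. kckA  = {red, pink, blue, gold}
  7. ckcA  = {teal}
  8. ckckA = {teal, green, gray}
  9. kckcA = {teal, blue, gold}
  10. ckckcA = {red, green, gray, pink}
k, c of each give nothing new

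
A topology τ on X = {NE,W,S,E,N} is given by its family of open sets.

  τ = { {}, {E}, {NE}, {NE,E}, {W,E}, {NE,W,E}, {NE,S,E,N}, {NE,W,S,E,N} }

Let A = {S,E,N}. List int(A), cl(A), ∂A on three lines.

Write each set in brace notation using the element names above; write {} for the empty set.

interior: largest open inside A is {E} (from {}, {E})
cl via duality: int({NE,W}) = {NE}, so X∖{NE} = {W,S,E,N}
cl∖int = {W,S,N}

int(A) = {E}
cl(A)  = {W,S,E,N}
∂A     = {W,S,N}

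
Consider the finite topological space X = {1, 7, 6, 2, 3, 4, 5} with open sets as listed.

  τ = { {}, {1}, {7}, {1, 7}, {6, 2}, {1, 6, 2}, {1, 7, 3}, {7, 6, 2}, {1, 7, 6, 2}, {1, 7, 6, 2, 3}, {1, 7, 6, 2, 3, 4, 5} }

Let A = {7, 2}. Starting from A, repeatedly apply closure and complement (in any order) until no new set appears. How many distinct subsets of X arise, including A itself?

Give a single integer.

closure: X∖int(X∖A) = X∖{1} = {7, 6, 2, 3, 4, 5}
Let k=closure and c=complement:
  1. A     = {7, 2}
  2. kA    = {7, 6, 2, 3, 4, 5}
  3. cA    = {1, 6, 3, 4, 5}
  4. ckA   = {1}
  5. kcA   = {1, 6, 2, 3, 4, 5}
  6. kckA  = {1, 3, 4, 5}
  7. ckcA  = {7}
  8. ckckA = {7, 6, 2}
  9. kckcA = {7, 3, 4, 5}
  10. ckckcA = {1, 6, 2}
— saturated at 10

10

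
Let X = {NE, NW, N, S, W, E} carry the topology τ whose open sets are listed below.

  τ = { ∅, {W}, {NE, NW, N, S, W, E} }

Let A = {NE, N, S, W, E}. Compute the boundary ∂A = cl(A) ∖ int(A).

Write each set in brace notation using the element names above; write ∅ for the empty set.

{NE, NW, N, S, E}

interior: largest open inside A is {W} (from ∅, {W})
cl via duality: int({NW}) = ∅, so X∖∅ = {NE, NW, N, S, W, E}
cl∖int = {NE, NW, N, S, E}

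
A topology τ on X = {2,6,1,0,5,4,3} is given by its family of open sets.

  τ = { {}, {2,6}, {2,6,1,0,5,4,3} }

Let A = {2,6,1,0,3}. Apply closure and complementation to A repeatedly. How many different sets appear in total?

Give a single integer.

complement {5,4}; its interior {}; cl(A) = X∖{} = {2,6,1,0,5,4,3}
With k = closure, c = complement:
  1. A     = {2,6,1,0,3}
  2. kA    = {2,6,1,0,5,4,3}
  3. cA    = {5,4}
  4. ckA   = {}
  5. kcA   = {1,0,5,4,3}
  6. ckcA  = {2,6}
k, c of each give nothing new

6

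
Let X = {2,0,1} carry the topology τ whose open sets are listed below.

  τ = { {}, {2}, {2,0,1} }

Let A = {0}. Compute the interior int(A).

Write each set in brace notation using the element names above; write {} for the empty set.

open subsets of A: {}; so int(A) = {}

{}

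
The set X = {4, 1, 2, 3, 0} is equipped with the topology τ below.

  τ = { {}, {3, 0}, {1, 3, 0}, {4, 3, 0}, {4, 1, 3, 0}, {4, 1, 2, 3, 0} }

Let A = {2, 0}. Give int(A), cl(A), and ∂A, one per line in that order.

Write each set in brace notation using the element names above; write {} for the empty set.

U open, U⊆A: {}. int(A) = ⋃ = {}
X∖A={4, 1, 3}, int(X∖A)={}, hence cl(A)={4, 1, 2, 3, 0}
∂A: remove int from cl → {4, 1, 2, 3, 0}

int(A) = {}
cl(A)  = {4, 1, 2, 3, 0}
∂A     = {4, 1, 2, 3, 0}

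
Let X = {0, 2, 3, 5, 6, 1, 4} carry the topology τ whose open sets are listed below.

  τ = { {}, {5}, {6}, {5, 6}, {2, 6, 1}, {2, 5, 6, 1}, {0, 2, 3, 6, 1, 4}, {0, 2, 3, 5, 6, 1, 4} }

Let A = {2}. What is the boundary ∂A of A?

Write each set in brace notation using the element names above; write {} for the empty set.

interior: largest open inside A is {} (from {})
cl via duality: int({0, 3, 5, 6, 1, 4}) = {5, 6}, so X∖{5, 6} = {0, 2, 3, 1, 4}
cl∖int = {0, 2, 3, 1, 4}

{0, 2, 3, 1, 4}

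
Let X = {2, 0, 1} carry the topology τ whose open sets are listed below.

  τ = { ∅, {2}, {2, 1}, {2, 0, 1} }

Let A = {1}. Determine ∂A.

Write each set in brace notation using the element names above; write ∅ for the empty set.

U open, U⊆A: ∅. int(A) = ⋃ = ∅
X∖A={2, 0}, int(X∖A)={2}, hence cl(A)={0, 1}
∂A: remove int from cl → {0, 1}

{0, 1}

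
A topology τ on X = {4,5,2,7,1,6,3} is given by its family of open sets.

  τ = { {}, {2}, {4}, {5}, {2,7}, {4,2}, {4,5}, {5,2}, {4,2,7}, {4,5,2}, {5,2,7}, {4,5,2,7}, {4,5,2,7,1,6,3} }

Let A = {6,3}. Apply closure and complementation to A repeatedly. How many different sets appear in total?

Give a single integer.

closure: X∖int(X∖A) = X∖{4,5,2,7} = {1,6,3}
Let k=closure and c=complement:
  1. A     = {6,3}
  2. kA    = {1,6,3}
  3. cA    = {4,5,2,7,1}
  4. ckA   = {4,5,2,7}
  5. kcA   = {4,5,2,7,1,6,3}
  6. ckcA  = {}
— saturated at 6

6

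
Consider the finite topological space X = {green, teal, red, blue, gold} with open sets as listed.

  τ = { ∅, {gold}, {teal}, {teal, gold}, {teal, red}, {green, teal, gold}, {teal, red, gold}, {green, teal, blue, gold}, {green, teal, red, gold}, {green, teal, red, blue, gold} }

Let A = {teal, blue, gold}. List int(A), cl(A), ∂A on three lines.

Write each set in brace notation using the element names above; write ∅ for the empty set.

interior: largest open inside A is {teal, gold} (from ∅, {gold}, {teal}, {teal, gold})
cl via duality: int({green, red}) = ∅, so X∖∅ = {green, teal, red, blue, gold}
cl∖int = {green, red, blue}

int(A) = {teal, gold}
cl(A)  = {green, teal, red, blue, gold}
∂A     = {green, red, blue}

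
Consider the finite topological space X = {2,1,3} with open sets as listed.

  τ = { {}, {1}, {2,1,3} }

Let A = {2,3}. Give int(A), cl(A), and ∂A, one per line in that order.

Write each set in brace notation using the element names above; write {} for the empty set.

interior: largest open inside A is {} (from {})
cl via duality: int({1}) = {1}, so X∖{1} = {2,3}
cl∖int = {2,3}

int(A) = {}
cl(A)  = {2,3}
∂A     = {2,3}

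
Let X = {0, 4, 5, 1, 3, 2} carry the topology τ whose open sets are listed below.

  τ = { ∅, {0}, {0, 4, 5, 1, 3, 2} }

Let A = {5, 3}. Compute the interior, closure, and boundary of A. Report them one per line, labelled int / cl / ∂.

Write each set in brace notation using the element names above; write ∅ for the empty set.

int(A) = ∅
cl(A)  = {4, 5, 1, 3, 2}
∂A     = {4, 5, 1, 3, 2}

U open, U⊆A: ∅. int(A) = ⋃ = ∅
X∖A={0, 4, 1, 2}, int(X∖A)={0}, hence cl(A)={4, 5, 1, 3, 2}
∂A: remove int from cl → {4, 5, 1, 3, 2}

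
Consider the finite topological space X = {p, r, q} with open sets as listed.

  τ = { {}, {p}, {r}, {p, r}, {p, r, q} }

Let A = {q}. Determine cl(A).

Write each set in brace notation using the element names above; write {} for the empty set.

{q}

cl via duality: int({p, r}) = {p, r}, so X∖{p, r} = {q}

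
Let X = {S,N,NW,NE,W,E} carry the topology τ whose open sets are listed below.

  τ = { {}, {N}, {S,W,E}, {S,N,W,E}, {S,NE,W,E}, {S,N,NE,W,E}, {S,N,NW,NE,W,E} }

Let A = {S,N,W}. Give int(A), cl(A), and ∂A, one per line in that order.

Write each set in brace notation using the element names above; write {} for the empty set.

int(A) = {N}
cl(A)  = {S,N,NW,NE,W,E}
∂A     = {S,NW,NE,W,E}

opens ⊆ A: {}, {N}; union → int = {N}
complement {NW,NE,E}; its interior {}; cl(A) = X∖{} = {S,N,NW,NE,W,E}
boundary = {S,N,NW,NE,W,E} ∖ {N} = {S,NW,NE,W,E}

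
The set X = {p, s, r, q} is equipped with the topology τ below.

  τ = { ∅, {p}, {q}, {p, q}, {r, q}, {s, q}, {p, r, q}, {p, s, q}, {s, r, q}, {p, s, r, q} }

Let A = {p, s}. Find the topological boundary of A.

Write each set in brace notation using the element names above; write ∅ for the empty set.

interior: largest open inside A is {p} (from ∅, {p})
cl via duality: int({r, q}) = {r, q}, so X∖{r, q} = {p, s}
cl∖int = {s}

{s}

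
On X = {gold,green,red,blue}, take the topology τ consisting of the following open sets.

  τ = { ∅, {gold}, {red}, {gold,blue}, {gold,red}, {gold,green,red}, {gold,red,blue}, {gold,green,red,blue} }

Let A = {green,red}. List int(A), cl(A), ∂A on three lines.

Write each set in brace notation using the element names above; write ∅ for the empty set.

open subsets of A: ∅, {red}; so int(A) = {red}
closure: X∖int(X∖A) = X∖{gold,blue} = {green,red}
∂A = {green,red} minus {red} = {green}

int(A) = {red}
cl(A)  = {green,red}
∂A     = {green}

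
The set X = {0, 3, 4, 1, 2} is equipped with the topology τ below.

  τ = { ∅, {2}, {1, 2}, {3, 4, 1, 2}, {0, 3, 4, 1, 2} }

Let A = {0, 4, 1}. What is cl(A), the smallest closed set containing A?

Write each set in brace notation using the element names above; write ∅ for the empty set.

cl via duality: int({3, 2}) = {2}, so X∖{2} = {0, 3, 4, 1}

{0, 3, 4, 1}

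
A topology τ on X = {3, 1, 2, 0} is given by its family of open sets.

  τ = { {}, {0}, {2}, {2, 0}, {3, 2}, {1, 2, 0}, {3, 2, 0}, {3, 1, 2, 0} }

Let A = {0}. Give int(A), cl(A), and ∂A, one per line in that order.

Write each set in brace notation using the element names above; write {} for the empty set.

int(A) = {0}
cl(A)  = {1, 0}
∂A     = {1}

interior: largest open inside A is {0} (from {}, {0})
cl via duality: int({3, 1, 2}) = {3, 2}, so X∖{3, 2} = {1, 0}
cl∖int = {1}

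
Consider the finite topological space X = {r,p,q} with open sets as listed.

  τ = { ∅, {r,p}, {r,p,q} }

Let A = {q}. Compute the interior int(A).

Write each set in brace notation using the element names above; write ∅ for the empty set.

U open, U⊆A: ∅. int(A) = ⋃ = ∅

∅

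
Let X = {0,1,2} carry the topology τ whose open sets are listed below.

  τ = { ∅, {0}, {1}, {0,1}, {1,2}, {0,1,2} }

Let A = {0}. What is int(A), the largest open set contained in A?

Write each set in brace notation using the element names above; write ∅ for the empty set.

interior: largest open inside A is {0} (from ∅, {0})

{0}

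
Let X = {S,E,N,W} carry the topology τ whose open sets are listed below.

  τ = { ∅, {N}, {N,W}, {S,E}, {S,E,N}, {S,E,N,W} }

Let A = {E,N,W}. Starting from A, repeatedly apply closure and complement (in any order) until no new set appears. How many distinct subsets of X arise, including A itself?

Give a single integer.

6

cl via duality: int({S}) = ∅, so X∖∅ = {S,E,N,W}
Write k for closure, c for complement:
  1. A     = {E,N,W}
  2. kA    = {S,E,N,W}
  3. cA    = {S}
  4. ckA   = ∅
  5. kcA   = {S,E}
  6. ckcA  = {N,W}
applying k or c yields no new set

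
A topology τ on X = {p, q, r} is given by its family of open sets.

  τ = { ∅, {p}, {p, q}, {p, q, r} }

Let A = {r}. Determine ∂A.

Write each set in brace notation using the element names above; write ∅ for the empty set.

{r}

opens ⊆ A: ∅; union → int = ∅
complement {p, q}; its interior {p, q}; cl(A) = X∖{p, q} = {r}
boundary = {r} ∖ ∅ = {r}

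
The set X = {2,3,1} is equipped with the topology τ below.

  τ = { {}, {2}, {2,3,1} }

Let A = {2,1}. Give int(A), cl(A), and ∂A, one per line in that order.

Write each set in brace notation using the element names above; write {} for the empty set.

int(A) = {2}
cl(A)  = {2,3,1}
∂A     = {3,1}

open subsets of A: {}, {2}; so int(A) = {2}
closure: X∖int(X∖A) = X∖{} = {2,3,1}
∂A = {2,3,1} minus {2} = {3,1}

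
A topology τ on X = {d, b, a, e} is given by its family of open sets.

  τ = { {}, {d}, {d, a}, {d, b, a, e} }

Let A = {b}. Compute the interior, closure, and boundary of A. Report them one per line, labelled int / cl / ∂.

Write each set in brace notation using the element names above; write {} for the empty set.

int(A) = {}
cl(A)  = {b, e}
∂A     = {b, e}

interior: largest open inside A is {} (from {})
cl via duality: int({d, a, e}) = {d, a}, so X∖{d, a} = {b, e}
cl∖int = {b, e}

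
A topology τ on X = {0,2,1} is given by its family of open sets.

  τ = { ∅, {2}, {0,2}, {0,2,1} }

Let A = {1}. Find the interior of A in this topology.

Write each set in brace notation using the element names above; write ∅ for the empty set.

opens ⊆ A: ∅; union → int = ∅

∅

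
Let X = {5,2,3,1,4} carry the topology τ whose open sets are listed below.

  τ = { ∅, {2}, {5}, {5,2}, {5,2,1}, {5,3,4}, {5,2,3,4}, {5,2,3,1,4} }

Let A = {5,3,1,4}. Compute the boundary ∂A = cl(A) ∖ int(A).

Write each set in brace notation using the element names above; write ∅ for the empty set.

{1}

interior: largest open inside A is {5,3,4} (from ∅, {5}, {5,3,4})
cl via duality: int({2}) = {2}, so X∖{2} = {5,3,1,4}
cl∖int = {1}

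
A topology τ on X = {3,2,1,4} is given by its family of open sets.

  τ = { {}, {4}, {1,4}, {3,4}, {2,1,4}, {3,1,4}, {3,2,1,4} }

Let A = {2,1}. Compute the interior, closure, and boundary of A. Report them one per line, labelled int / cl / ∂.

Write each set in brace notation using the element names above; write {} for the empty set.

U open, U⊆A: {}. int(A) = ⋃ = {}
X∖A={3,4}, int(X∖A)={3,4}, hence cl(A)={2,1}
∂A: remove int from cl → {2,1}

int(A) = {}
cl(A)  = {2,1}
∂A     = {2,1}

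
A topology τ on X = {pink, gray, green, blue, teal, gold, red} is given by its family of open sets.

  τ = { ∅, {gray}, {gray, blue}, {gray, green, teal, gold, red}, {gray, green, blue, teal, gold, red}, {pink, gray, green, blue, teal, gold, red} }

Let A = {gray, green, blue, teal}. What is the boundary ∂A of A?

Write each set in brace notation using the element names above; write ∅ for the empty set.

{pink, green, teal, gold, red}

opens ⊆ A: ∅, {gray}, {gray, blue}; union → int = {gray, blue}
complement {pink, gold, red}; its interior ∅; cl(A) = X∖∅ = {pink, gray, green, blue, teal, gold, red}
boundary = {pink, gray, green, blue, teal, gold, red} ∖ {gray, blue} = {pink, green, teal, gold, red}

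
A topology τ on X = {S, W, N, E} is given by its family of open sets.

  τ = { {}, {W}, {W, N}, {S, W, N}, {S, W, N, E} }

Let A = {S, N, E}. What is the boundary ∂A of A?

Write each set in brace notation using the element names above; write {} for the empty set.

{S, N, E}

U open, U⊆A: {}. int(A) = ⋃ = {}
X∖A={W}, int(X∖A)={W}, hence cl(A)={S, N, E}
∂A: remove int from cl → {S, N, E}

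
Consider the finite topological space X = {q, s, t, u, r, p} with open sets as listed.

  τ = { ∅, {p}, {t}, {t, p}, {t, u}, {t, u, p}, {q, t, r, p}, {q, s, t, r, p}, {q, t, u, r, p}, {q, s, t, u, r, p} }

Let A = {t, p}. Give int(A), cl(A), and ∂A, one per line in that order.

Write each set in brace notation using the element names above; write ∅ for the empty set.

int(A) = {t, p}
cl(A)  = {q, s, t, u, r, p}
∂A     = {q, s, u, r}

open subsets of A: ∅, {t}, {p}, {t, p}; so int(A) = {t, p}
closure: X∖int(X∖A) = X∖∅ = {q, s, t, u, r, p}
∂A = {q, s, t, u, r, p} minus {t, p} = {q, s, u, r}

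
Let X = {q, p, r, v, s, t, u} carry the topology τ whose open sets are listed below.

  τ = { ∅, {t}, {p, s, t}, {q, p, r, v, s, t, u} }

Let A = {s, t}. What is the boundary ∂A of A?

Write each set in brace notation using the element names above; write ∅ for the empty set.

opens ⊆ A: ∅, {t}; union → int = {t}
complement {q, p, r, v, u}; its interior ∅; cl(A) = X∖∅ = {q, p, r, v, s, t, u}
boundary = {q, p, r, v, s, t, u} ∖ {t} = {q, p, r, v, s, u}

{q, p, r, v, s, u}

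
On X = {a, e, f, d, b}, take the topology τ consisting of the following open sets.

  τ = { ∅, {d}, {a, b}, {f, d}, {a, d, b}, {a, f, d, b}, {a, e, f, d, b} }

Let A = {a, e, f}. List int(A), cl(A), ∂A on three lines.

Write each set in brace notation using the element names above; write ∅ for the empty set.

int(A) = ∅
cl(A)  = {a, e, f, b}
∂A     = {a, e, f, b}

opens ⊆ A: ∅; union → int = ∅
complement {d, b}; its interior {d}; cl(A) = X∖{d} = {a, e, f, b}
boundary = {a, e, f, b} ∖ ∅ = {a, e, f, b}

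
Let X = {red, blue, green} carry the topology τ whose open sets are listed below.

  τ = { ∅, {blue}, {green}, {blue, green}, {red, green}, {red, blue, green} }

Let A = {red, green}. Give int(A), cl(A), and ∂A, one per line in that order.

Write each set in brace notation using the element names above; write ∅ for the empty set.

int(A) = {red, green}
cl(A)  = {red, green}
∂A     = ∅

open subsets of A: ∅, {green}, {red, green}; so int(A) = {red, green}
closure: X∖int(X∖A) = X∖{blue} = {red, green}
∂A = {red, green} minus {red, green} = ∅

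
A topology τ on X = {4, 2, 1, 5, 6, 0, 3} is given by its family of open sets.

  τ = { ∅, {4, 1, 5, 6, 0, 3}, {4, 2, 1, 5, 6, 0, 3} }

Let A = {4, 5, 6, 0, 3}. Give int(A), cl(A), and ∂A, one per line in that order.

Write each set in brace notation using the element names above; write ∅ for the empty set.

int(A) = ∅
cl(A)  = {4, 2, 1, 5, 6, 0, 3}
∂A     = {4, 2, 1, 5, 6, 0, 3}

opens ⊆ A: ∅; union → int = ∅
complement {2, 1}; its interior ∅; cl(A) = X∖∅ = {4, 2, 1, 5, 6, 0, 3}
boundary = {4, 2, 1, 5, 6, 0, 3} ∖ ∅ = {4, 2, 1, 5, 6, 0, 3}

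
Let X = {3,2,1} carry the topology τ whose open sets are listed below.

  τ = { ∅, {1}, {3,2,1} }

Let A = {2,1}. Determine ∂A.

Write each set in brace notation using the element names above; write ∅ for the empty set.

{3,2}

open subsets of A: ∅, {1}; so int(A) = {1}
closure: X∖int(X∖A) = X∖∅ = {3,2,1}
∂A = {3,2,1} minus {1} = {3,2}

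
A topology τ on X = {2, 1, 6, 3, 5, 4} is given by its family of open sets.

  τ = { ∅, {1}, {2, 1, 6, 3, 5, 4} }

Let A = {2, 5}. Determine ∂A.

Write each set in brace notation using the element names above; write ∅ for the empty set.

opens ⊆ A: ∅; union → int = ∅
complement {1, 6, 3, 4}; its interior {1}; cl(A) = X∖{1} = {2, 6, 3, 5, 4}
boundary = {2, 6, 3, 5, 4} ∖ ∅ = {2, 6, 3, 5, 4}

{2, 6, 3, 5, 4}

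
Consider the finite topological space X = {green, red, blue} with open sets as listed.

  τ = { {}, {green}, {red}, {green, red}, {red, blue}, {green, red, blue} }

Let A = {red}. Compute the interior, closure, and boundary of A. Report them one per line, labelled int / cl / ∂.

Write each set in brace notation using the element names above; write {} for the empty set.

open subsets of A: {}, {red}; so int(A) = {red}
closure: X∖int(X∖A) = X∖{green} = {red, blue}
∂A = {red, blue} minus {red} = {blue}

int(A) = {red}
cl(A)  = {red, blue}
∂A     = {blue}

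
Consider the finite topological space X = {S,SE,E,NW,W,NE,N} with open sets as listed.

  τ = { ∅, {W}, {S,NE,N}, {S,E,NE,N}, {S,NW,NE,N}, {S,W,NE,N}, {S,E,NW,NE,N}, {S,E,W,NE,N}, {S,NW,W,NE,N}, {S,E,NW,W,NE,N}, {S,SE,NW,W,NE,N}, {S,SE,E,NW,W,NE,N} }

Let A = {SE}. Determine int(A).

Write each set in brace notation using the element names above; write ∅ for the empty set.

opens ⊆ A: ∅; union → int = ∅

∅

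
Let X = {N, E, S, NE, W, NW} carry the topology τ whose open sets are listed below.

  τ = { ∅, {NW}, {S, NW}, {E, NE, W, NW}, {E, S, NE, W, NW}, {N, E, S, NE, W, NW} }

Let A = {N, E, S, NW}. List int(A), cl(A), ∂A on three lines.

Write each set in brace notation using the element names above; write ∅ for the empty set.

open subsets of A: ∅, {NW}, {S, NW}; so int(A) = {S, NW}
closure: X∖int(X∖A) = X∖∅ = {N, E, S, NE, W, NW}
∂A = {N, E, S, NE, W, NW} minus {S, NW} = {N, E, NE, W}

int(A) = {S, NW}
cl(A)  = {N, E, S, NE, W, NW}
∂A     = {N, E, NE, W}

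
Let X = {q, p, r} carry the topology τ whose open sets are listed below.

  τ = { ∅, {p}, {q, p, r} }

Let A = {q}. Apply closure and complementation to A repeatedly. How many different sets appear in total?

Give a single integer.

6

X∖A={p, r}, int(X∖A)={p}, hence cl(A)={q, r}
Orbit (k=closure, c=complement):
  1. A     = {q}
  2. kA    = {q, r}
  3. cA    = {p, r}
  4. ckA   = {p}
  5. kcA   = {q, p, r}
  6. ckcA  = ∅
(closed under both — stop)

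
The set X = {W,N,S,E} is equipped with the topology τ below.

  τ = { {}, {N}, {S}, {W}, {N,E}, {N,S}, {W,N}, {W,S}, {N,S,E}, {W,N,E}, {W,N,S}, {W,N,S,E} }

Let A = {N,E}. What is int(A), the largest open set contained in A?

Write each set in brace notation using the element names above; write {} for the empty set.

interior: largest open inside A is {N,E} (from {}, {N}, {N,E})

{N,E}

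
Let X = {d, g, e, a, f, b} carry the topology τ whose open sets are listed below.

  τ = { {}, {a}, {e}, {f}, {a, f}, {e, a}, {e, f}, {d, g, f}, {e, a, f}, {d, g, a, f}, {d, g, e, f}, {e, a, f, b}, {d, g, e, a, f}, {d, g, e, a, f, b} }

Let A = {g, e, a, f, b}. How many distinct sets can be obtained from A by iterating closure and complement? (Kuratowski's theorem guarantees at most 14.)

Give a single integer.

complement {d}; its interior {}; cl(A) = X∖{} = {d, g, e, a, f, b}
With k = closure, c = complement:
  1. A     = {g, e, a, f, b}
  2. kA    = {d, g, e, a, f, b}
  3. cA    = {d}
  4. ckA   = {}
  5. kcA   = {d, g}
  6. ckcA  = {e, a, f, b}
k, c of each give nothing new

6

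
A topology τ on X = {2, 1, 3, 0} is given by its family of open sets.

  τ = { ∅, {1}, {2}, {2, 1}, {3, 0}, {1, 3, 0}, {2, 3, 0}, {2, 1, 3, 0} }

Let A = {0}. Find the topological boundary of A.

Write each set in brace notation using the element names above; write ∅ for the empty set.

opens ⊆ A: ∅; union → int = ∅
complement {2, 1, 3}; its interior {2, 1}; cl(A) = X∖{2, 1} = {3, 0}
boundary = {3, 0} ∖ ∅ = {3, 0}

{3, 0}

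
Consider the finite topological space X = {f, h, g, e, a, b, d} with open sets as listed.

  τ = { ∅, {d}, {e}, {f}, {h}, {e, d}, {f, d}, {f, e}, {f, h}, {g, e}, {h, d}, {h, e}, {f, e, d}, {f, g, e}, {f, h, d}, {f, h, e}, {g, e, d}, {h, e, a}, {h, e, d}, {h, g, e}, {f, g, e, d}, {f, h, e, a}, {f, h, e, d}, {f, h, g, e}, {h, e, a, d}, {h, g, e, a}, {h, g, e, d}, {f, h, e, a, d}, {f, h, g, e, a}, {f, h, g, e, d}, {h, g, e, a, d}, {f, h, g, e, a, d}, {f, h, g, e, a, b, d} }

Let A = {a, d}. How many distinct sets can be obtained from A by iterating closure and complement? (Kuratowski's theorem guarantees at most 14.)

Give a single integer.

8

closure: X∖int(X∖A) = X∖{f, h, g, e} = {a, b, d}
Let k=closure and c=complement:
  1. A     = {a, d}
  2. kA    = {a, b, d}
  3. cA    = {f, h, g, e, b}
  4. ckA   = {f, h, g, e}
  5. kcA   = {f, h, g, e, a, b}
  6. ckcA  = {d}
  7. kckcA = {b, d}
  8. ckckcA = {f, h, g, e, a}
— saturated at 8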